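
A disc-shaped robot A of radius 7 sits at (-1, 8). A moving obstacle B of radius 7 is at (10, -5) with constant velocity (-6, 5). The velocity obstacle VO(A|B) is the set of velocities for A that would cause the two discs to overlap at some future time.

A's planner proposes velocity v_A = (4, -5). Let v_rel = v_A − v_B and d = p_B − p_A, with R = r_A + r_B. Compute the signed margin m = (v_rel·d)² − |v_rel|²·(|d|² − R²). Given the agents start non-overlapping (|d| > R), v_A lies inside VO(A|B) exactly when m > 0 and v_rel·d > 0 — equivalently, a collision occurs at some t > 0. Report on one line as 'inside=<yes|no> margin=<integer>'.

d = (11, -13),  |d|² = 290;  R = 7+7 = 14,  c = 290−14² = 94
v_rel = (10, -10),  |v_rel|² = 200;  v_rel·d = (10)·(11) + (-10)·(-13) = 240
200·t² − 480·t + 94 = 0  ⇒  m = 240² − 200·94 = 38800
m = 38800 > 0,  v_rel·d = 240 > 0  ⇒  inside

inside=yes margin=38800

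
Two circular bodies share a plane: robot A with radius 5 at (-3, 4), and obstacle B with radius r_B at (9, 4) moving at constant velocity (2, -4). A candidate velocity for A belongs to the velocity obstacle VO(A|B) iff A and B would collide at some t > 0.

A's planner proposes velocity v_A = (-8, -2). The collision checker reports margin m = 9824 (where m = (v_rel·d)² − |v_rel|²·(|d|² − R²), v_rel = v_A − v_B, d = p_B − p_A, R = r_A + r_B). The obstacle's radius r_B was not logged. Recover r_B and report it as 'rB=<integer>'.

m = 9824
d = (12, 0);  v_rel = (-10, 2),  |v_rel|² = 104
v_rel×d = (-10)·(0) − (2)·(12) = -24
since m = R²·104 − (-24)²:  R² = (576 + 9824) / 104 = 100
R = √100 = 10  ⇒  r_B = 10 − 5 = 5

rB=5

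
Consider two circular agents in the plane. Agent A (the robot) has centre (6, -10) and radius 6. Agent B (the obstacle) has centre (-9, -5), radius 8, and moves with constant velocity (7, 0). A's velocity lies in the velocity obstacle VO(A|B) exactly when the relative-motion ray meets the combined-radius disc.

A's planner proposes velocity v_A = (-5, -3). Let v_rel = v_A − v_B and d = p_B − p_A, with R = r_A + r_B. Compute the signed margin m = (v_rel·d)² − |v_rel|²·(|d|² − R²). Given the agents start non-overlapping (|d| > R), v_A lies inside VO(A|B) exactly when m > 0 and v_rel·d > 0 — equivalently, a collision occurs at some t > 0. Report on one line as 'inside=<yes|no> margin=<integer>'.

d = (-15, 5),  |d|² = 250;  R = 6+8 = 14,  c = 250−14² = 54
v_rel = (-12, -3),  |v_rel|² = 153;  v_rel·d = (-12)·(-15) + (-3)·(5) = 165
153·t² − 330·t + 54 = 0  ⇒  m = 165² − 153·54 = 18963
m = 18963 > 0,  v_rel·d = 165 > 0  ⇒  inside

inside=yes margin=18963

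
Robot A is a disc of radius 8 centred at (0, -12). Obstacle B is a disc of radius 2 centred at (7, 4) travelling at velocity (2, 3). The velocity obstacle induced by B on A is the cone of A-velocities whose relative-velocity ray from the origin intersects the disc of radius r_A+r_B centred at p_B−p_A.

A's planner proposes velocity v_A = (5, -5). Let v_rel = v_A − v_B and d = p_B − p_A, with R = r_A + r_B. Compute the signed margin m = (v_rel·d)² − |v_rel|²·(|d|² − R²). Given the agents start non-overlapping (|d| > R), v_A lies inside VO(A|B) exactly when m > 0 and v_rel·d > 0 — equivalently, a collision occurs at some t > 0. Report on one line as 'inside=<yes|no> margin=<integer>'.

d = (7, 16),  |d|² = 305;  R = 8+2 = 10,  c = 305−10² = 205
v_rel = (3, -8),  |v_rel|² = 73;  v_rel·d = (3)·(7) + (-8)·(16) = -107
73·t² + 214·t + 205 = 0  ⇒  m = (-107)² − 73·205 = -3516
m = -3516 < 0,  v_rel·d = -107 < 0  ⇒  outside

inside=no margin=-3516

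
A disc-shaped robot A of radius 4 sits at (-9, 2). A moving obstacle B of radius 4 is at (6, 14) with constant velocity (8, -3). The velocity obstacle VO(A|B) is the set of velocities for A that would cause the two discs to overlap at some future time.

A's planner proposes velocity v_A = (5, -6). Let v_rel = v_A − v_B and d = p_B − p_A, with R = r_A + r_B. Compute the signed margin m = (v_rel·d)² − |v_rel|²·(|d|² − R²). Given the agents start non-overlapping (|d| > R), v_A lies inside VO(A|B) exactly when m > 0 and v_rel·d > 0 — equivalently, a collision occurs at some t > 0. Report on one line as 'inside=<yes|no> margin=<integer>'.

d = (15, 12),  |d|² = 369;  R = 4+4 = 8,  c = 369−8² = 305
v_rel = (-3, -3),  |v_rel|² = 18;  v_rel·d = (-3)·(15) + (-3)·(12) = -81
18·t² + 162·t + 305 = 0  ⇒  m = (-81)² − 18·305 = 1071
m = 1071 > 0,  v_rel·d = -81 < 0  ⇒  outside

inside=no margin=1071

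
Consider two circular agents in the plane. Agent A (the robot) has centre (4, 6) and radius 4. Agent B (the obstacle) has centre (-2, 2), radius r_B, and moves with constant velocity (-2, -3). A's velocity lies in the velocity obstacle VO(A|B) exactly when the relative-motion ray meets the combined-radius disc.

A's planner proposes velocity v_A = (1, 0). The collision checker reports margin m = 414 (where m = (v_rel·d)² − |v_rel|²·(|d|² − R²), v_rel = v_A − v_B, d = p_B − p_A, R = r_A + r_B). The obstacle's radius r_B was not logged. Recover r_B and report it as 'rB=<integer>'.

m = 414
d = (-6, -4);  v_rel = (3, 3),  |v_rel|² = 18
v_rel×d = (3)·(-4) − (3)·(-6) = 6
since m = R²·18 − 6²:  R² = (36 + 414) / 18 = 25
R = √25 = 5  ⇒  r_B = 5 − 4 = 1

rB=1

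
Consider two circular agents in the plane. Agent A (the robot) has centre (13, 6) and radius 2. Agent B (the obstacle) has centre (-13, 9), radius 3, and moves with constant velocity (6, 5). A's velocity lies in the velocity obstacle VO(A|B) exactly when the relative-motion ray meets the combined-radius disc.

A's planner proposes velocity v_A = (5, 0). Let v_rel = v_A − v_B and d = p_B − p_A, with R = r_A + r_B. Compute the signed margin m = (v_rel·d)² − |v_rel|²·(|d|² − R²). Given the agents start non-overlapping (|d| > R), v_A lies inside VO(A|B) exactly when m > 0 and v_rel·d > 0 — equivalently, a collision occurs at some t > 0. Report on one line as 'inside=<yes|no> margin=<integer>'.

d = (-26, 3),  |d|² = 685;  R = 2+3 = 5,  c = 685−5² = 660
v_rel = (-1, -5),  |v_rel|² = 26;  v_rel·d = (-1)·(-26) + (-5)·(3) = 11
26·t² − 22·t + 660 = 0  ⇒  m = 11² − 26·660 = -17039
m = -17039 < 0,  v_rel·d = 11 > 0  ⇒  outside

inside=no margin=-17039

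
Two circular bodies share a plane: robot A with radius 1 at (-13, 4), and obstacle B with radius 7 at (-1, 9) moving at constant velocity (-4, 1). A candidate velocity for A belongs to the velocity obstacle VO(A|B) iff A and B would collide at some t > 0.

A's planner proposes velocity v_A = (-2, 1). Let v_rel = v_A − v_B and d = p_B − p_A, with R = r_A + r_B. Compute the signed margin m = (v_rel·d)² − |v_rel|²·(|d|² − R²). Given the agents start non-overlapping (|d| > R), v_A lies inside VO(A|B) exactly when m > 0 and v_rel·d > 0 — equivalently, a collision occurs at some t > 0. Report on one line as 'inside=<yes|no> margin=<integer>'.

d = (12, 5),  |d|² = 169;  R = 1+7 = 8,  c = 169−8² = 105
v_rel = (2, 0),  |v_rel|² = 4;  v_rel·d = (2)·(12) + (0)·(5) = 24
4·t² − 48·t + 105 = 0  ⇒  m = 24² − 4·105 = 156
m = 156 > 0,  v_rel·d = 24 > 0  ⇒  inside

inside=yes margin=156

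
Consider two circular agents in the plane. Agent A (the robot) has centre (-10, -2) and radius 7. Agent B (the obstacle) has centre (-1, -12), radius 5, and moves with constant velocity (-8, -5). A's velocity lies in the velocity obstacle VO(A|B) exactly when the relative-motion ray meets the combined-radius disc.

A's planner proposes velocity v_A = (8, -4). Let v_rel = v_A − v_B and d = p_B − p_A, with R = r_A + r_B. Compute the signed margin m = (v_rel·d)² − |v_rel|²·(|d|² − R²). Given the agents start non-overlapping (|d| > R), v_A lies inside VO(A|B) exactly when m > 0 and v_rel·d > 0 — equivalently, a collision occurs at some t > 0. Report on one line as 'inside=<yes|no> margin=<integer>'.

d = (9, -10),  |d|² = 181;  R = 7+5 = 12,  c = 181−12² = 37
v_rel = (16, 1),  |v_rel|² = 257;  v_rel·d = (16)·(9) + (1)·(-10) = 134
257·t² − 268·t + 37 = 0  ⇒  m = 134² − 257·37 = 8447
m = 8447 > 0,  v_rel·d = 134 > 0  ⇒  inside

inside=yes margin=8447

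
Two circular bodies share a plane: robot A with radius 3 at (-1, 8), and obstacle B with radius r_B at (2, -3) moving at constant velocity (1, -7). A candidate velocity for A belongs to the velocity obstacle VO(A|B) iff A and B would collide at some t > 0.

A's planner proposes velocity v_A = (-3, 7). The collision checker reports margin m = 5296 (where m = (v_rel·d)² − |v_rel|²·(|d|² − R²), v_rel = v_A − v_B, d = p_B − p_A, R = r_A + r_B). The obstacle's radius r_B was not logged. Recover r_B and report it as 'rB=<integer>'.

m = 5296
d = (3, -11);  v_rel = (-4, 14),  |v_rel|² = 212
v_rel×d = (-4)·(-11) − (14)·(3) = 2
since m = R²·212 − 2²:  R² = (4 + 5296) / 212 = 25
R = √25 = 5  ⇒  r_B = 5 − 3 = 2

rB=2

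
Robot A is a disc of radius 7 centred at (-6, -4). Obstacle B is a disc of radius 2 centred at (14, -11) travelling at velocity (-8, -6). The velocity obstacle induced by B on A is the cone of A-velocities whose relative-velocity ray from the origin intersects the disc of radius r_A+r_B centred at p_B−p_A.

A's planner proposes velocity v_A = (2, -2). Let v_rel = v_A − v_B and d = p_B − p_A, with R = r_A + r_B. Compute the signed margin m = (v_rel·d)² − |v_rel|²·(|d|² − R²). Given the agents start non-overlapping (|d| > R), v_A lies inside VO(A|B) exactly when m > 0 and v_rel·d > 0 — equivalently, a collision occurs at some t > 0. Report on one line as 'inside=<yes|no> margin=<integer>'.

d = (20, -7),  |d|² = 449;  R = 7+2 = 9,  c = 449−9² = 368
v_rel = (10, 4),  |v_rel|² = 116;  v_rel·d = (10)·(20) + (4)·(-7) = 172
116·t² − 344·t + 368 = 0  ⇒  m = 172² − 116·368 = -13104
m = -13104 < 0,  v_rel·d = 172 > 0  ⇒  outside

inside=no margin=-13104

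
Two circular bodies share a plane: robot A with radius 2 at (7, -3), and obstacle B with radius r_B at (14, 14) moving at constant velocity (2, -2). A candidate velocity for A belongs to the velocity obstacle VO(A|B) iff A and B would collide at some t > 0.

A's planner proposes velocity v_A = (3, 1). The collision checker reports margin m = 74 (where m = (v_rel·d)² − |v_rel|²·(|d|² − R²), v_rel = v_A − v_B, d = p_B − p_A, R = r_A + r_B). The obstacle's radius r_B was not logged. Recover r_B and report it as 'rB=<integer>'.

m = 74
d = (7, 17);  v_rel = (1, 3),  |v_rel|² = 10
v_rel×d = (1)·(17) − (3)·(7) = -4
since m = R²·10 − (-4)²:  R² = (16 + 74) / 10 = 9
R = √9 = 3  ⇒  r_B = 3 − 2 = 1

rB=1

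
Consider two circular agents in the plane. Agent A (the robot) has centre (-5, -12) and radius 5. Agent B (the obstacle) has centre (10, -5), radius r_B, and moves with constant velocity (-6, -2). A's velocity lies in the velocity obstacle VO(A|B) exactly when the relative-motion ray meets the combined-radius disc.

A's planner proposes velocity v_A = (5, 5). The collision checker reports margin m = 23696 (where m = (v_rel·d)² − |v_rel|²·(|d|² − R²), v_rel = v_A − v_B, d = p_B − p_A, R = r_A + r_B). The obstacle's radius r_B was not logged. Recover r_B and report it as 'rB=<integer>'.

m = 23696
d = (15, 7);  v_rel = (11, 7),  |v_rel|² = 170
v_rel×d = (11)·(7) − (7)·(15) = -28
since m = R²·170 − (-28)²:  R² = (784 + 23696) / 170 = 144
R = √144 = 12  ⇒  r_B = 12 − 5 = 7

rB=7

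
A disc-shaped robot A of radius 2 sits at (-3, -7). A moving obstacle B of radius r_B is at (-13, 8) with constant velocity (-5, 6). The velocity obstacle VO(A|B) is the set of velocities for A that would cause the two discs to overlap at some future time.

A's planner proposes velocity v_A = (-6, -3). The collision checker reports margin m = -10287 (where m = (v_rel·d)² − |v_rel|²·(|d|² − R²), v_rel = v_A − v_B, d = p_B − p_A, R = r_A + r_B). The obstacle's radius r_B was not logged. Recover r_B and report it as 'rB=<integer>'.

m = -10287
d = (-10, 15);  v_rel = (-1, -9),  |v_rel|² = 82
v_rel×d = (-1)·(15) − (-9)·(-10) = -105
since m = R²·82 − (-105)²:  R² = (11025 + -10287) / 82 = 9
R = √9 = 3  ⇒  r_B = 3 − 2 = 1

rB=1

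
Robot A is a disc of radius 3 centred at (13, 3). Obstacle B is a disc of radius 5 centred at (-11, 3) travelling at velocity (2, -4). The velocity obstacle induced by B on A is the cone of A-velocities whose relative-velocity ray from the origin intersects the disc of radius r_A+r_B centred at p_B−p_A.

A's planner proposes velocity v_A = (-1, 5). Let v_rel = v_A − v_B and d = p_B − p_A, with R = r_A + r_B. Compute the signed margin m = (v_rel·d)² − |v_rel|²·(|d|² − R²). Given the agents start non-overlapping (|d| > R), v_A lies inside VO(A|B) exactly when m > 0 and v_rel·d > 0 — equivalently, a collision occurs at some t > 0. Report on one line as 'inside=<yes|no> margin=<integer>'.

d = (-24, 0),  |d|² = 576;  R = 3+5 = 8,  c = 576−8² = 512
v_rel = (-3, 9),  |v_rel|² = 90;  v_rel·d = (-3)·(-24) + (9)·(0) = 72
90·t² − 144·t + 512 = 0  ⇒  m = 72² − 90·512 = -40896
m = -40896 < 0,  v_rel·d = 72 > 0  ⇒  outside

inside=no margin=-40896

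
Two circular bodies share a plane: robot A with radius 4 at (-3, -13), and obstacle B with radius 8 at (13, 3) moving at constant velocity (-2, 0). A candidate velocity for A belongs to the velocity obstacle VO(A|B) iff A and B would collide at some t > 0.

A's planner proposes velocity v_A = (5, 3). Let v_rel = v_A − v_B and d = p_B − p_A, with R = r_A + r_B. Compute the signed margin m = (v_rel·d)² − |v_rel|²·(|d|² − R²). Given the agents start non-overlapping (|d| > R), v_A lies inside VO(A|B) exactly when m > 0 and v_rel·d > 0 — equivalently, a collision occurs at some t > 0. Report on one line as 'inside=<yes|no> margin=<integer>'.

d = (16, 16),  |d|² = 512;  R = 4+8 = 12,  c = 512−12² = 368
v_rel = (7, 3),  |v_rel|² = 58;  v_rel·d = (7)·(16) + (3)·(16) = 160
58·t² − 320·t + 368 = 0  ⇒  m = 160² − 58·368 = 4256
m = 4256 > 0,  v_rel·d = 160 > 0  ⇒  inside

inside=yes margin=4256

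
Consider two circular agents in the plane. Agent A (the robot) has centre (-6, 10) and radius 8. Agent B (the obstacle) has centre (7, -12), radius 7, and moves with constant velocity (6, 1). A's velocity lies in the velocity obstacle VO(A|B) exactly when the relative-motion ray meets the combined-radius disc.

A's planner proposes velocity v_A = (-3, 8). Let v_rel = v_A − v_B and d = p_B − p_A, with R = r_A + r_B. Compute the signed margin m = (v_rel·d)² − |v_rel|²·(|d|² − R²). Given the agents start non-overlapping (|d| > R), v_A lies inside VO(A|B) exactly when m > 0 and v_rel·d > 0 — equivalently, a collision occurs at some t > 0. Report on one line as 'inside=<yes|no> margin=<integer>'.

d = (13, -22),  |d|² = 653;  R = 8+7 = 15,  c = 653−15² = 428
v_rel = (-9, 7),  |v_rel|² = 130;  v_rel·d = (-9)·(13) + (7)·(-22) = -271
130·t² + 542·t + 428 = 0  ⇒  m = (-271)² − 130·428 = 17801
m = 17801 > 0,  v_rel·d = -271 < 0  ⇒  outside

inside=no margin=17801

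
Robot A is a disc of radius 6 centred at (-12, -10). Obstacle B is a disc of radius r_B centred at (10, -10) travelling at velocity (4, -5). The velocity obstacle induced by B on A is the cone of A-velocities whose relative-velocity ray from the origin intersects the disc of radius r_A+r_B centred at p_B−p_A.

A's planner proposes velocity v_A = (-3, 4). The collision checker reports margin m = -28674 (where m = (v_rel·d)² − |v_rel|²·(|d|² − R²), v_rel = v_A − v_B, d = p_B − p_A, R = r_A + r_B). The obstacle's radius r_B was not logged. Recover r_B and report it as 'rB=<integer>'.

m = -28674
d = (22, 0);  v_rel = (-7, 9),  |v_rel|² = 130
v_rel×d = (-7)·(0) − (9)·(22) = -198
since m = R²·130 − (-198)²:  R² = (39204 + -28674) / 130 = 81
R = √81 = 9  ⇒  r_B = 9 − 6 = 3

rB=3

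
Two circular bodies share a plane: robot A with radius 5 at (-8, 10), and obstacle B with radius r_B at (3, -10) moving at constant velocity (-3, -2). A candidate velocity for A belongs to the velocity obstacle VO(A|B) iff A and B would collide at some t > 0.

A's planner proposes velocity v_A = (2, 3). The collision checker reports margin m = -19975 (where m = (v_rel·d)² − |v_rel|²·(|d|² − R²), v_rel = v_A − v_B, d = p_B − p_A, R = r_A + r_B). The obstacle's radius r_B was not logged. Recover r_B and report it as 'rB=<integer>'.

m = -19975
d = (11, -20);  v_rel = (5, 5),  |v_rel|² = 50
v_rel×d = (5)·(-20) − (5)·(11) = -155
since m = R²·50 − (-155)²:  R² = (24025 + -19975) / 50 = 81
R = √81 = 9  ⇒  r_B = 9 − 5 = 4

rB=4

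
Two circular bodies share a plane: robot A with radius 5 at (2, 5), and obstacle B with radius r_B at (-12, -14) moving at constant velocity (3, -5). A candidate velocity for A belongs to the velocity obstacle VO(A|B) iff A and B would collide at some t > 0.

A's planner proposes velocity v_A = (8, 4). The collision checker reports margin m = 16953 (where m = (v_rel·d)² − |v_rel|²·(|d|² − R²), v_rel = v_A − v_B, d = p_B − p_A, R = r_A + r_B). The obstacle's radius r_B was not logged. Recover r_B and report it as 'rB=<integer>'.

m = 16953
d = (-14, -19);  v_rel = (5, 9),  |v_rel|² = 106
v_rel×d = (5)·(-19) − (9)·(-14) = 31
since m = R²·106 − 31²:  R² = (961 + 16953) / 106 = 169
R = √169 = 13  ⇒  r_B = 13 − 5 = 8

rB=8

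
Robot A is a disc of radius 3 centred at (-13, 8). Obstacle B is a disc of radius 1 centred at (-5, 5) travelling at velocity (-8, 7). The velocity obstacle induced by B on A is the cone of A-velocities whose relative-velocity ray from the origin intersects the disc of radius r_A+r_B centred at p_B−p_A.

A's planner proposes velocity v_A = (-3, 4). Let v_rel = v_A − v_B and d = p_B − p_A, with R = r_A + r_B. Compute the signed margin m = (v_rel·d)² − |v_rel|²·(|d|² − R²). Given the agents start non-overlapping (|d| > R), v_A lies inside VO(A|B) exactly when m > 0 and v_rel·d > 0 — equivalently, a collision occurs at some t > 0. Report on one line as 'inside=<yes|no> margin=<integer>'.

d = (8, -3),  |d|² = 73;  R = 3+1 = 4,  c = 73−4² = 57
v_rel = (5, -3),  |v_rel|² = 34;  v_rel·d = (5)·(8) + (-3)·(-3) = 49
34·t² − 98·t + 57 = 0  ⇒  m = 49² − 34·57 = 463
m = 463 > 0,  v_rel·d = 49 > 0  ⇒  inside

inside=yes margin=463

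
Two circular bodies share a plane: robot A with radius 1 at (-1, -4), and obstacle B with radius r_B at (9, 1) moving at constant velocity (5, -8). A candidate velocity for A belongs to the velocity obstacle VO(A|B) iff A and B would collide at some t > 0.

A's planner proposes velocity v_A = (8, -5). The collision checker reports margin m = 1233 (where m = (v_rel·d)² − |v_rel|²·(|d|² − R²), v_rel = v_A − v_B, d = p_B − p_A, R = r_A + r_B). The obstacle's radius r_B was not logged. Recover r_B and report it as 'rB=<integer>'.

m = 1233
d = (10, 5);  v_rel = (3, 3),  |v_rel|² = 18
v_rel×d = (3)·(5) − (3)·(10) = -15
since m = R²·18 − (-15)²:  R² = (225 + 1233) / 18 = 81
R = √81 = 9  ⇒  r_B = 9 − 1 = 8

rB=8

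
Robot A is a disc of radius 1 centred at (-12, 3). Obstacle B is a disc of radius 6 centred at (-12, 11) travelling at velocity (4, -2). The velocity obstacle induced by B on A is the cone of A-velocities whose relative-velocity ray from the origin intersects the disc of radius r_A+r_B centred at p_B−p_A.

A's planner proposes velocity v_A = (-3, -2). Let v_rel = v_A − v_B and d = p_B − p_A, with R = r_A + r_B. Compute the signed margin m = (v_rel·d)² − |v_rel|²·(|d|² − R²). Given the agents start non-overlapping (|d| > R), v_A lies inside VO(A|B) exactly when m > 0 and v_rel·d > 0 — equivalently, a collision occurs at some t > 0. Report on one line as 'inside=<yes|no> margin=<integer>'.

d = (0, 8),  |d|² = 64;  R = 1+6 = 7,  c = 64−7² = 15
v_rel = (-7, 0),  |v_rel|² = 49;  v_rel·d = (-7)·(0) + (0)·(8) = 0
49·t² − 0·t + 15 = 0  ⇒  m = 0² − 49·15 = -735
m = -735 < 0,  v_rel·d = 0 = 0  ⇒  outside

inside=no margin=-735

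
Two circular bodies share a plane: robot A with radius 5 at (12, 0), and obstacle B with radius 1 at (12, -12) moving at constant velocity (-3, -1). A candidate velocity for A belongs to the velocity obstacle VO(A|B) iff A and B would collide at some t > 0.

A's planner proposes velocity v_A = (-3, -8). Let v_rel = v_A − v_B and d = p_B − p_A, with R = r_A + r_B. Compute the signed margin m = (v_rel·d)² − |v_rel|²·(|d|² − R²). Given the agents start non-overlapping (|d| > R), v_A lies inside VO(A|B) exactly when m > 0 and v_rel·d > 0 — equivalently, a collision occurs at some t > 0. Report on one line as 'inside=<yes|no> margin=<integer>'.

d = (0, -12),  |d|² = 144;  R = 5+1 = 6,  c = 144−6² = 108
v_rel = (0, -7),  |v_rel|² = 49;  v_rel·d = (0)·(0) + (-7)·(-12) = 84
49·t² − 168·t + 108 = 0  ⇒  m = 84² − 49·108 = 1764
m = 1764 > 0,  v_rel·d = 84 > 0  ⇒  inside

inside=yes margin=1764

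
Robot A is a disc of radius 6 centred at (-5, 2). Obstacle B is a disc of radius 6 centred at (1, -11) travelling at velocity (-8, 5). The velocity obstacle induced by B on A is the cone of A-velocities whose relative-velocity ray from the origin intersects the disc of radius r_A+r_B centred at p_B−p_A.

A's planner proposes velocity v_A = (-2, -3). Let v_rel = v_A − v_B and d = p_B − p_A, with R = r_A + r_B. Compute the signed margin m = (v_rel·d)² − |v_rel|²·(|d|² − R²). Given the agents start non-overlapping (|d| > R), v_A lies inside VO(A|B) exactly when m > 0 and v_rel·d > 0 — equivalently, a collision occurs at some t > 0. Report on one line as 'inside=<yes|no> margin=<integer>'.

d = (6, -13),  |d|² = 205;  R = 6+6 = 12,  c = 205−12² = 61
v_rel = (6, -8),  |v_rel|² = 100;  v_rel·d = (6)·(6) + (-8)·(-13) = 140
100·t² − 280·t + 61 = 0  ⇒  m = 140² − 100·61 = 13500
m = 13500 > 0,  v_rel·d = 140 > 0  ⇒  inside

inside=yes margin=13500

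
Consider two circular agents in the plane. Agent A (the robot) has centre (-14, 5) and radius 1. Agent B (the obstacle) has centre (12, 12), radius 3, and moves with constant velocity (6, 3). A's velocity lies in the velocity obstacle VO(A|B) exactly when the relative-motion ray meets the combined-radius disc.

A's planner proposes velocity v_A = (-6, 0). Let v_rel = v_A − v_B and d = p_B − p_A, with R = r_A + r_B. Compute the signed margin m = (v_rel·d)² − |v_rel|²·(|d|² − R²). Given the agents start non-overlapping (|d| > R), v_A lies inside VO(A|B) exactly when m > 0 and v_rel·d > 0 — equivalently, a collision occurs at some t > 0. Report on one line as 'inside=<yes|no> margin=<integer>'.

d = (26, 7),  |d|² = 725;  R = 1+3 = 4,  c = 725−4² = 709
v_rel = (-12, -3),  |v_rel|² = 153;  v_rel·d = (-12)·(26) + (-3)·(7) = -333
153·t² + 666·t + 709 = 0  ⇒  m = (-333)² − 153·709 = 2412
m = 2412 > 0,  v_rel·d = -333 < 0  ⇒  outside

inside=no margin=2412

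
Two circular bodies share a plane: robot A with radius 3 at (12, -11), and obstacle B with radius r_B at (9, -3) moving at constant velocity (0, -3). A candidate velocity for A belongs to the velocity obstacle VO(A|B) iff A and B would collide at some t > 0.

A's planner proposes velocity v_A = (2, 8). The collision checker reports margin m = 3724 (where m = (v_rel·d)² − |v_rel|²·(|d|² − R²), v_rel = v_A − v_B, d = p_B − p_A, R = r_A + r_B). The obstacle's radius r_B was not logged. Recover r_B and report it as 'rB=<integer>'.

m = 3724
d = (-3, 8);  v_rel = (2, 11),  |v_rel|² = 125
v_rel×d = (2)·(8) − (11)·(-3) = 49
since m = R²·125 − 49²:  R² = (2401 + 3724) / 125 = 49
R = √49 = 7  ⇒  r_B = 7 − 3 = 4

rB=4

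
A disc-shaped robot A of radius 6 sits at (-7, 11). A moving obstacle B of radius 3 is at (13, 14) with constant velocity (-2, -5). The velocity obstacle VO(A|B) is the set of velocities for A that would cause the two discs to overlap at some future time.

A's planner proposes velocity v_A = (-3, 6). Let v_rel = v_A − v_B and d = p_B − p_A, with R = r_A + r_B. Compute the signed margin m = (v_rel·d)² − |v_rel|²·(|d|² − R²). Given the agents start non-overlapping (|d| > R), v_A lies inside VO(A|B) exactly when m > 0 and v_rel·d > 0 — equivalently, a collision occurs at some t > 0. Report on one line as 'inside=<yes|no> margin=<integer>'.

d = (20, 3),  |d|² = 409;  R = 6+3 = 9,  c = 409−9² = 328
v_rel = (-1, 11),  |v_rel|² = 122;  v_rel·d = (-1)·(20) + (11)·(3) = 13
122·t² − 26·t + 328 = 0  ⇒  m = 13² − 122·328 = -39847
m = -39847 < 0,  v_rel·d = 13 > 0  ⇒  outside

inside=no margin=-39847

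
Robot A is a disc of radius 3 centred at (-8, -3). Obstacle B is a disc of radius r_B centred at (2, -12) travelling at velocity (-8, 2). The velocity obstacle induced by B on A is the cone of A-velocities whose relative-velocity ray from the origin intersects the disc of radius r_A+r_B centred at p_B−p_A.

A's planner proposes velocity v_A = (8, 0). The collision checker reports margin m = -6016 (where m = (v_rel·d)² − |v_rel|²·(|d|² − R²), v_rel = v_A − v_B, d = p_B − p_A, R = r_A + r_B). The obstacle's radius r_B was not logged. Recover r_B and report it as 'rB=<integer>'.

m = -6016
d = (10, -9);  v_rel = (16, -2),  |v_rel|² = 260
v_rel×d = (16)·(-9) − (-2)·(10) = -124
since m = R²·260 − (-124)²:  R² = (15376 + -6016) / 260 = 36
R = √36 = 6  ⇒  r_B = 6 − 3 = 3

rB=3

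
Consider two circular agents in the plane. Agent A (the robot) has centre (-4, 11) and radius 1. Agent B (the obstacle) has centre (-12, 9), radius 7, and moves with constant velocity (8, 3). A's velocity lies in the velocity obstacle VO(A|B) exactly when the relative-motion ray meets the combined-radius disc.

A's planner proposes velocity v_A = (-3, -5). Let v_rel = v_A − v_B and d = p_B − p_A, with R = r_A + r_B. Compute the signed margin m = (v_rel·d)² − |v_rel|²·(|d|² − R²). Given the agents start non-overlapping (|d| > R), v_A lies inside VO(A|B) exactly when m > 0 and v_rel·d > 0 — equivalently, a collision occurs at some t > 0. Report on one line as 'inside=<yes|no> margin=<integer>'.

d = (-8, -2),  |d|² = 68;  R = 1+7 = 8,  c = 68−8² = 4
v_rel = (-11, -8),  |v_rel|² = 185;  v_rel·d = (-11)·(-8) + (-8)·(-2) = 104
185·t² − 208·t + 4 = 0  ⇒  m = 104² − 185·4 = 10076
m = 10076 > 0,  v_rel·d = 104 > 0  ⇒  inside

inside=yes margin=10076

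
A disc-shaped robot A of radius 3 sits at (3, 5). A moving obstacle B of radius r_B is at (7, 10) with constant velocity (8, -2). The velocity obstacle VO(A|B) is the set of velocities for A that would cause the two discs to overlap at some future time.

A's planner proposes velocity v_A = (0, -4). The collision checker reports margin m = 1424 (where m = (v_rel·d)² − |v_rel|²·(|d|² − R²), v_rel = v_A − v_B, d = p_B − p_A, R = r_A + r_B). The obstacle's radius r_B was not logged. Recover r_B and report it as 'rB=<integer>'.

m = 1424
d = (4, 5);  v_rel = (-8, -2),  |v_rel|² = 68
v_rel×d = (-8)·(5) − (-2)·(4) = -32
since m = R²·68 − (-32)²:  R² = (1024 + 1424) / 68 = 36
R = √36 = 6  ⇒  r_B = 6 − 3 = 3

rB=3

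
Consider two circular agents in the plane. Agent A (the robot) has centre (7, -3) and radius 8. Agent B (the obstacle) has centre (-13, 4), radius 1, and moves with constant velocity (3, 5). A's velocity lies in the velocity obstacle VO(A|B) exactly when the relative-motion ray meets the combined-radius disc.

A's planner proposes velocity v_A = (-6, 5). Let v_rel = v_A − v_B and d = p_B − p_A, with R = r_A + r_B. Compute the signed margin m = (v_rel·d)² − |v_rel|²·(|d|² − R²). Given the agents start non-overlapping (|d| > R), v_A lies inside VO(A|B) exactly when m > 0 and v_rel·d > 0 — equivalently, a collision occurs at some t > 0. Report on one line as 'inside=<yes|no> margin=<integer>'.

d = (-20, 7),  |d|² = 449;  R = 8+1 = 9,  c = 449−9² = 368
v_rel = (-9, 0),  |v_rel|² = 81;  v_rel·d = (-9)·(-20) + (0)·(7) = 180
81·t² − 360·t + 368 = 0  ⇒  m = 180² − 81·368 = 2592
m = 2592 > 0,  v_rel·d = 180 > 0  ⇒  inside

inside=yes margin=2592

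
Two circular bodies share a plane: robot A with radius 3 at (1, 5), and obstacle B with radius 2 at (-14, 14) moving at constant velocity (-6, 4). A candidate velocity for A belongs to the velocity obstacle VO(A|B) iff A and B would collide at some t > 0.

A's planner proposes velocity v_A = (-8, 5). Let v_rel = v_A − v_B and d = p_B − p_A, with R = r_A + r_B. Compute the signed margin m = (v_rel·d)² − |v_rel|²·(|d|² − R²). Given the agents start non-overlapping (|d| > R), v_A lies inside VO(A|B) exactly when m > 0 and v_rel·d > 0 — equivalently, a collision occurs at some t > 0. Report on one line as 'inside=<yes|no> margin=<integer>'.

d = (-15, 9),  |d|² = 306;  R = 3+2 = 5,  c = 306−5² = 281
v_rel = (-2, 1),  |v_rel|² = 5;  v_rel·d = (-2)·(-15) + (1)·(9) = 39
5·t² − 78·t + 281 = 0  ⇒  m = 39² − 5·281 = 116
m = 116 > 0,  v_rel·d = 39 > 0  ⇒  inside

inside=yes margin=116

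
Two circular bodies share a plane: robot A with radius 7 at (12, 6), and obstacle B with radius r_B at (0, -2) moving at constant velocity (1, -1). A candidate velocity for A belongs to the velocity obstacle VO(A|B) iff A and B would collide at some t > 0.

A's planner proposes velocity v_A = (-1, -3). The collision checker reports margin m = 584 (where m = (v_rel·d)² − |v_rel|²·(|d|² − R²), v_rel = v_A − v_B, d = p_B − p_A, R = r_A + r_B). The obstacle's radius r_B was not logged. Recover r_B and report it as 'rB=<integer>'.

m = 584
d = (-12, -8);  v_rel = (-2, -2),  |v_rel|² = 8
v_rel×d = (-2)·(-8) − (-2)·(-12) = -8
since m = R²·8 − (-8)²:  R² = (64 + 584) / 8 = 81
R = √81 = 9  ⇒  r_B = 9 − 7 = 2

rB=2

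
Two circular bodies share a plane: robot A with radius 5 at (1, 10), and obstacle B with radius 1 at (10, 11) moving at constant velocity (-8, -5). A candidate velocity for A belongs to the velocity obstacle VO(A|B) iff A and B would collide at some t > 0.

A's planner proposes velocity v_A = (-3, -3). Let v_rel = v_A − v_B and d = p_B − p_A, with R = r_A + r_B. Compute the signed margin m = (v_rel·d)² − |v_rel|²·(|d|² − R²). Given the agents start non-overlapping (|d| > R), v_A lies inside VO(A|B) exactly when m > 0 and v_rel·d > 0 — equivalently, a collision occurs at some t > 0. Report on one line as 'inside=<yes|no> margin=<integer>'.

d = (9, 1),  |d|² = 82;  R = 5+1 = 6,  c = 82−6² = 46
v_rel = (5, 2),  |v_rel|² = 29;  v_rel·d = (5)·(9) + (2)·(1) = 47
29·t² − 94·t + 46 = 0  ⇒  m = 47² − 29·46 = 875
m = 875 > 0,  v_rel·d = 47 > 0  ⇒  inside

inside=yes margin=875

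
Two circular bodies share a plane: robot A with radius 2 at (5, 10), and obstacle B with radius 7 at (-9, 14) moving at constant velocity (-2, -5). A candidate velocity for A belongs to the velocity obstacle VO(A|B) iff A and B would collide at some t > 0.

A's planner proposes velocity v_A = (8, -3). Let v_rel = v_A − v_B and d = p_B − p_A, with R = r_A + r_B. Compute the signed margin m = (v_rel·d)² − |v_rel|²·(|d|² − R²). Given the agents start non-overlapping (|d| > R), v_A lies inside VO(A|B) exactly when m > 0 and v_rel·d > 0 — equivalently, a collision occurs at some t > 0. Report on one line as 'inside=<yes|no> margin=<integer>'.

d = (-14, 4),  |d|² = 212;  R = 2+7 = 9,  c = 212−9² = 131
v_rel = (10, 2),  |v_rel|² = 104;  v_rel·d = (10)·(-14) + (2)·(4) = -132
104·t² + 264·t + 131 = 0  ⇒  m = (-132)² − 104·131 = 3800
m = 3800 > 0,  v_rel·d = -132 < 0  ⇒  outside

inside=no margin=3800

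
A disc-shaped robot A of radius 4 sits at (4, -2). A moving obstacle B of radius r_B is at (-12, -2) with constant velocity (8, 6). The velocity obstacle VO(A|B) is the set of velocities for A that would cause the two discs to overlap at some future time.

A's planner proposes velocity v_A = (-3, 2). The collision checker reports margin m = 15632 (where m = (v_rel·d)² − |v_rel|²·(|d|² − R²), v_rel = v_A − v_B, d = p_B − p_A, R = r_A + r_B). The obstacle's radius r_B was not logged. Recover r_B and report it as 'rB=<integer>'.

m = 15632
d = (-16, 0);  v_rel = (-11, -4),  |v_rel|² = 137
v_rel×d = (-11)·(0) − (-4)·(-16) = -64
since m = R²·137 − (-64)²:  R² = (4096 + 15632) / 137 = 144
R = √144 = 12  ⇒  r_B = 12 − 4 = 8

rB=8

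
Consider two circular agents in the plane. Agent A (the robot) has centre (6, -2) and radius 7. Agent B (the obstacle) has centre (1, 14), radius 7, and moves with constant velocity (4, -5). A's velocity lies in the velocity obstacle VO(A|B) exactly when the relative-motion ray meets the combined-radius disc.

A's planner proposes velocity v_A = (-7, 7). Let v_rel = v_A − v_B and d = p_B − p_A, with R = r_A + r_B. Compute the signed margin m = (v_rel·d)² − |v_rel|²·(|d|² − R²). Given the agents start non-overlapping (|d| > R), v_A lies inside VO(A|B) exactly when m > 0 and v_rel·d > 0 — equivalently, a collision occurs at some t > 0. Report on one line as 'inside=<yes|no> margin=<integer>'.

d = (-5, 16),  |d|² = 281;  R = 7+7 = 14,  c = 281−14² = 85
v_rel = (-11, 12),  |v_rel|² = 265;  v_rel·d = (-11)·(-5) + (12)·(16) = 247
265·t² − 494·t + 85 = 0  ⇒  m = 247² − 265·85 = 38484
m = 38484 > 0,  v_rel·d = 247 > 0  ⇒  inside

inside=yes margin=38484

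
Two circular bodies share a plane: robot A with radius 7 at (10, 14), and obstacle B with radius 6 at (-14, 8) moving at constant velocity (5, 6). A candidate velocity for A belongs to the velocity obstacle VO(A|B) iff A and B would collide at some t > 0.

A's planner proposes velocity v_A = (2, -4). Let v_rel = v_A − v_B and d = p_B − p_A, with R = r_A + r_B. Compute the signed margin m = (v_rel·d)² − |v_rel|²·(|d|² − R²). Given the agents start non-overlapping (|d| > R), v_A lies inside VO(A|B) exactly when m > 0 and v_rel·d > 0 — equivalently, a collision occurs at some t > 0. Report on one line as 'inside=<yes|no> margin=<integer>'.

d = (-24, -6),  |d|² = 612;  R = 7+6 = 13,  c = 612−13² = 443
v_rel = (-3, -10),  |v_rel|² = 109;  v_rel·d = (-3)·(-24) + (-10)·(-6) = 132
109·t² − 264·t + 443 = 0  ⇒  m = 132² − 109·443 = -30863
m = -30863 < 0,  v_rel·d = 132 > 0  ⇒  outside

inside=no margin=-30863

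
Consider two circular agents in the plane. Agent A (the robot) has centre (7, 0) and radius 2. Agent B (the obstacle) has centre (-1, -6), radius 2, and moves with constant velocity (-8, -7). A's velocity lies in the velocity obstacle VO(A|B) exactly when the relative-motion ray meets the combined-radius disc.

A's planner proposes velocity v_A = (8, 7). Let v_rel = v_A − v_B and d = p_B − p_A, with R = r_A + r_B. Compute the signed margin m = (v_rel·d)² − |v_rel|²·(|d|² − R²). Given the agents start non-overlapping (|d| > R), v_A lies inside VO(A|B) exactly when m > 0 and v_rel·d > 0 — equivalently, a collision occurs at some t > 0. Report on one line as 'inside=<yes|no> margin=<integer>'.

d = (-8, -6),  |d|² = 100;  R = 2+2 = 4,  c = 100−4² = 84
v_rel = (16, 14),  |v_rel|² = 452;  v_rel·d = (16)·(-8) + (14)·(-6) = -212
452·t² + 424·t + 84 = 0  ⇒  m = (-212)² − 452·84 = 6976
m = 6976 > 0,  v_rel·d = -212 < 0  ⇒  outside

inside=no margin=6976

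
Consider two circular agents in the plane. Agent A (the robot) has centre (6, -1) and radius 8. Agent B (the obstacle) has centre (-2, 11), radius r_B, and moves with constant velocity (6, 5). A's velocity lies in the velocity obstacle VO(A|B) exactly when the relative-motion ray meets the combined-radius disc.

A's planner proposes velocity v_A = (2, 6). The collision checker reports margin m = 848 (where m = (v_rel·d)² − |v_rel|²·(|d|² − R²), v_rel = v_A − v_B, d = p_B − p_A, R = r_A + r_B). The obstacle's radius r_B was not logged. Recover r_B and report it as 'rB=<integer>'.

m = 848
d = (-8, 12);  v_rel = (-4, 1),  |v_rel|² = 17
v_rel×d = (-4)·(12) − (1)·(-8) = -40
since m = R²·17 − (-40)²:  R² = (1600 + 848) / 17 = 144
R = √144 = 12  ⇒  r_B = 12 − 8 = 4

rB=4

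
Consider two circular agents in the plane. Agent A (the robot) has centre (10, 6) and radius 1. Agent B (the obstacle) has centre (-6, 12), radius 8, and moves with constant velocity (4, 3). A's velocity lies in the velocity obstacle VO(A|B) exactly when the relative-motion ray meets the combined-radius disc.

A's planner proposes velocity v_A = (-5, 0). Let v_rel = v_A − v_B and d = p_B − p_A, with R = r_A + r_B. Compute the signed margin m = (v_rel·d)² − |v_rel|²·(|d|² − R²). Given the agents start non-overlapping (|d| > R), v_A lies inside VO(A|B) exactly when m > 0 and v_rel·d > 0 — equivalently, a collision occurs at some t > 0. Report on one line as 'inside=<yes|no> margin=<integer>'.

d = (-16, 6),  |d|² = 292;  R = 1+8 = 9,  c = 292−9² = 211
v_rel = (-9, -3),  |v_rel|² = 90;  v_rel·d = (-9)·(-16) + (-3)·(6) = 126
90·t² − 252·t + 211 = 0  ⇒  m = 126² − 90·211 = -3114
m = -3114 < 0,  v_rel·d = 126 > 0  ⇒  outside

inside=no margin=-3114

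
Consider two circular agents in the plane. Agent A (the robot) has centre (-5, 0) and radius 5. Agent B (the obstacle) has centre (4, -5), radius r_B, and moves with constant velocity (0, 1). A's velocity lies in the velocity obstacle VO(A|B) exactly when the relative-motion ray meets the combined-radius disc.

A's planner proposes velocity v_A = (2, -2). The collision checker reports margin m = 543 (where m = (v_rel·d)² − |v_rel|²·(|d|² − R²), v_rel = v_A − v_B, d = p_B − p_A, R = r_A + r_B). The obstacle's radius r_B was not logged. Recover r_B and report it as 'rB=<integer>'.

m = 543
d = (9, -5);  v_rel = (2, -3),  |v_rel|² = 13
v_rel×d = (2)·(-5) − (-3)·(9) = 17
since m = R²·13 − 17²:  R² = (289 + 543) / 13 = 64
R = √64 = 8  ⇒  r_B = 8 − 5 = 3

rB=3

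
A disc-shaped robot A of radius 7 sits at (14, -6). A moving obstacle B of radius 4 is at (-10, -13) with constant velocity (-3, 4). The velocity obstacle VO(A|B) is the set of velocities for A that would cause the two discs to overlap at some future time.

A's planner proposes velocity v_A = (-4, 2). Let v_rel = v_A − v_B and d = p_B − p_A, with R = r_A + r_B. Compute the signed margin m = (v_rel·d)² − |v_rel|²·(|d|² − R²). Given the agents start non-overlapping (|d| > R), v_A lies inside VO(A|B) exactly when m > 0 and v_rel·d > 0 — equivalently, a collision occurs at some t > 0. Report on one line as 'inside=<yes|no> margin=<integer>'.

d = (-24, -7),  |d|² = 625;  R = 7+4 = 11,  c = 625−11² = 504
v_rel = (-1, -2),  |v_rel|² = 5;  v_rel·d = (-1)·(-24) + (-2)·(-7) = 38
5·t² − 76·t + 504 = 0  ⇒  m = 38² − 5·504 = -1076
m = -1076 < 0,  v_rel·d = 38 > 0  ⇒  outside

inside=no margin=-1076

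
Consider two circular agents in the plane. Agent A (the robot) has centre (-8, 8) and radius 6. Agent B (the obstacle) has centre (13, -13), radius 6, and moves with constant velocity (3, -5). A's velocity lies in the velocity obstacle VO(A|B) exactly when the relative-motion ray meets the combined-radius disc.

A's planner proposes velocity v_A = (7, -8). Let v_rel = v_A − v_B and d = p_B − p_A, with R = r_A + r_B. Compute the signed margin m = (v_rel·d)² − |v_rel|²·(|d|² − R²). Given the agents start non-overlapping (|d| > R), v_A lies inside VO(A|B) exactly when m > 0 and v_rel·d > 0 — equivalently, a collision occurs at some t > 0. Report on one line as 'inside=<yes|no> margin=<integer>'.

d = (21, -21),  |d|² = 882;  R = 6+6 = 12,  c = 882−12² = 738
v_rel = (4, -3),  |v_rel|² = 25;  v_rel·d = (4)·(21) + (-3)·(-21) = 147
25·t² − 294·t + 738 = 0  ⇒  m = 147² − 25·738 = 3159
m = 3159 > 0,  v_rel·d = 147 > 0  ⇒  inside

inside=yes margin=3159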